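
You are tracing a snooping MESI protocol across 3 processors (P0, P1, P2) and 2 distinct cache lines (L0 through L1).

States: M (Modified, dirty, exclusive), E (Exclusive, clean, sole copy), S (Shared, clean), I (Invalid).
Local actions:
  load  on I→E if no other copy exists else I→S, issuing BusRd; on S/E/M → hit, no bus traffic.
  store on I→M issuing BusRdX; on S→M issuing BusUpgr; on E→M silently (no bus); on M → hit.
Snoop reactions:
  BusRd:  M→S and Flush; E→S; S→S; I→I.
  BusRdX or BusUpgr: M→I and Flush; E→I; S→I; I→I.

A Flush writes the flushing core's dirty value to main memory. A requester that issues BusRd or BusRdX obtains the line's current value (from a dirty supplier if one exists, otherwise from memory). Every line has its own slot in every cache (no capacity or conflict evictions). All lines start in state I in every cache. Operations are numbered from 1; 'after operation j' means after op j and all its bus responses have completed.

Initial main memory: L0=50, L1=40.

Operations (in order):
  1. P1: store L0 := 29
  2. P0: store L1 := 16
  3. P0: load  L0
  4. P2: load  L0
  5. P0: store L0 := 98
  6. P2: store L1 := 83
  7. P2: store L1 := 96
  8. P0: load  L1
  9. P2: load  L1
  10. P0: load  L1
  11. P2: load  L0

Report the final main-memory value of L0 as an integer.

memory[L0] = 98

step 1: P1: store L0 := 29  ⟶  IMI  (L0)  txn=BusRdX  M[L0]=50
step 2: P0: store L1 := 16  ⟶  MII  (L1)  txn=BusRdX  M[L1]=40
step 3: P0: load  L0  ⟶  SSI  (L0)  txn=BusRd+Flush  M[L0]=29
step 4: P2: load  L0  ⟶  SSS  (L0)  txn=BusRd  M[L0]=29
step 5: P0: store L0 := 98  ⟶  MII  (L0)  txn=BusUpgr  M[L0]=29
step 6: P2: store L1 := 83  ⟶  IIM  (L1)  txn=BusRdX+Flush  M[L1]=16
step 7: P2: store L1 := 96  ⟶  IIM  (L1)  txn=∅  M[L1]=16
step 8: P0: load  L1  ⟶  SIS  (L1)  txn=BusRd+Flush  M[L1]=96
step 9: P2: load  L1  ⟶  SIS  (L1)  txn=∅  M[L1]=96
step 10: P0: load  L1  ⟶  SIS  (L1)  txn=∅  M[L1]=96
step 11: P2: load  L0  ⟶  SIS  (L0)  txn=BusRd+Flush  M[L0]=98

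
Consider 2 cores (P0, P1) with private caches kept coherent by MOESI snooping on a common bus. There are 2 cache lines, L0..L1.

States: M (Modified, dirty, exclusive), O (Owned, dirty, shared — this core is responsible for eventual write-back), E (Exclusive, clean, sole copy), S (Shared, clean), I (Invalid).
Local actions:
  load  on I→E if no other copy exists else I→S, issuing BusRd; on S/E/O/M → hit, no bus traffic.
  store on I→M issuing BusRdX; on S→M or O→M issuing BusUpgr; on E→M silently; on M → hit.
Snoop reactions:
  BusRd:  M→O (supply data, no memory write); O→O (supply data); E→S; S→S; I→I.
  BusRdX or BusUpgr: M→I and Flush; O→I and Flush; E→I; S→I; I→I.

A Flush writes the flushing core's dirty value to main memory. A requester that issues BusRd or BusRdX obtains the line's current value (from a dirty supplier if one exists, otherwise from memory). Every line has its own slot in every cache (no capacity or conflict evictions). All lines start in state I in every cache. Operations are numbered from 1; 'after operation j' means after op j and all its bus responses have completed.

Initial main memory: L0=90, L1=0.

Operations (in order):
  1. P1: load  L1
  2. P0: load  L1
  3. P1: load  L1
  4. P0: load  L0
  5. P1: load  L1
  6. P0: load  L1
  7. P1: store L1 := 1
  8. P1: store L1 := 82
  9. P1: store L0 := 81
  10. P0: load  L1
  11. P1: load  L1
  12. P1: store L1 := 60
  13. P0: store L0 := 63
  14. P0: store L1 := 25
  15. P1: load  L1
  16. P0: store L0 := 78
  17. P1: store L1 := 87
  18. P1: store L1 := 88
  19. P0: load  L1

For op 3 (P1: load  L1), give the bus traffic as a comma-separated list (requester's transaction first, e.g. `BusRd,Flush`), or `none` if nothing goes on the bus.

step 1: P1: load  L1  ⟶  IE  (L1)  txn=BusRd  M[L1]=0
step 2: P0: load  L1  ⟶  SS  (L1)  txn=BusRd  M[L1]=0
step 3: P1: load  L1  ⟶  SS  (L1)  txn=∅  M[L1]=0
step 4: P0: load  L0  ⟶  EI  (L0)  txn=BusRd  M[L0]=90
step 5: P1: load  L1  ⟶  SS  (L1)  txn=∅  M[L1]=0
step 6: P0: load  L1  ⟶  SS  (L1)  txn=∅  M[L1]=0
step 7: P1: store L1 := 1  ⟶  IM  (L1)  txn=BusUpgr  M[L1]=0
step 8: P1: store L1 := 82  ⟶  IM  (L1)  txn=∅  M[L1]=0
step 9: P1: store L0 := 81  ⟶  IM  (L0)  txn=BusRdX  M[L0]=90
step 10: P0: load  L1  ⟶  SO  (L1)  txn=BusRd  M[L1]=0
step 11: P1: load  L1  ⟶  SO  (L1)  txn=∅  M[L1]=0
step 12: P1: store L1 := 60  ⟶  IM  (L1)  txn=BusUpgr  M[L1]=0
step 13: P0: store L0 := 63  ⟶  MI  (L0)  txn=BusRdX+Flush  M[L0]=81
step 14: P0: store L1 := 25  ⟶  MI  (L1)  txn=BusRdX+Flush  M[L1]=60
step 15: P1: load  L1  ⟶  OS  (L1)  txn=BusRd  M[L1]=60
step 16: P0: store L0 := 78  ⟶  MI  (L0)  txn=∅  M[L0]=81
step 17: P1: store L1 := 87  ⟶  IM  (L1)  txn=BusUpgr+Flush  M[L1]=25
step 18: P1: store L1 := 88  ⟶  IM  (L1)  txn=∅  M[L1]=25
step 19: P0: load  L1  ⟶  SO  (L1)  txn=BusRd  M[L1]=25

bus = none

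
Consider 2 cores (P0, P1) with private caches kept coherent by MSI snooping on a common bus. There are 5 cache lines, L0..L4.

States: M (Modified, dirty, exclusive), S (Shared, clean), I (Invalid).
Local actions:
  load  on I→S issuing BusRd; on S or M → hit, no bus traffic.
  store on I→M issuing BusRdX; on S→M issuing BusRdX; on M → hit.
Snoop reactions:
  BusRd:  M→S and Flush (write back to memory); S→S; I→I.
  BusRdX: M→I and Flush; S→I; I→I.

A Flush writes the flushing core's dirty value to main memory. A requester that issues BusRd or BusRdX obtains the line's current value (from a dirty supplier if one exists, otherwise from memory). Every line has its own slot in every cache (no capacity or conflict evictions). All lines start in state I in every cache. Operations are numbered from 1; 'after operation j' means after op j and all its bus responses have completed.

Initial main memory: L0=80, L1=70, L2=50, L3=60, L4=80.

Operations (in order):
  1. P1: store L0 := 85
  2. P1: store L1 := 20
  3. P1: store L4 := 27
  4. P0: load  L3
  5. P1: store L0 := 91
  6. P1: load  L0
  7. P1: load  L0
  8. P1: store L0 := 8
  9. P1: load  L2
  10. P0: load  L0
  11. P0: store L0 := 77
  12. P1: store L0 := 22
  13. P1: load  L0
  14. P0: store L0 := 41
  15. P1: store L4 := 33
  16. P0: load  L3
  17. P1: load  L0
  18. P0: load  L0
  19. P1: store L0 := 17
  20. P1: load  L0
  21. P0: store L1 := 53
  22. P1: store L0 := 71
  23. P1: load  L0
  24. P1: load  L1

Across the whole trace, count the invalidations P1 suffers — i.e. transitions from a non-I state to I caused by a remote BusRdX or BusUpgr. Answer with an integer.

invalidations = 3

[1] P1: store L0 := 85 | P0:I, P1:M(85) | bus: BusRdX
[2] P1: store L1 := 20 | P0:I, P1:M(20) | bus: BusRdX
[3] P1: store L4 := 27 | P0:I, P1:M(27) | bus: BusRdX
[4] P0: load  L3 | P0:S(60), P1:I | bus: BusRd
[5] P1: store L0 := 91 | P0:I, P1:M(91) | bus: none
[6] P1: load  L0 | P0:I, P1:M(91) | bus: none
[7] P1: load  L0 | P0:I, P1:M(91) | bus: none
[8] P1: store L0 := 8 | P0:I, P1:M(8) | bus: none
[9] P1: load  L2 | P0:I, P1:S(50) | bus: BusRd
[10] P0: load  L0 | P0:S(8), P1:S(8) | bus: BusRd,Flush
[11] P0: store L0 := 77 | P0:M(77), P1:I | bus: BusRdX
[12] P1: store L0 := 22 | P0:I, P1:M(22) | bus: BusRdX,Flush
[13] P1: load  L0 | P0:I, P1:M(22) | bus: none
[14] P0: store L0 := 41 | P0:M(41), P1:I | bus: BusRdX,Flush
[15] P1: store L4 := 33 | P0:I, P1:M(33) | bus: none
[16] P0: load  L3 | P0:S(60), P1:I | bus: none
[17] P1: load  L0 | P0:S(41), P1:S(41) | bus: BusRd,Flush
[18] P0: load  L0 | P0:S(41), P1:S(41) | bus: none
[19] P1: store L0 := 17 | P0:I, P1:M(17) | bus: BusRdX
[20] P1: load  L0 | P0:I, P1:M(17) | bus: none
[21] P0: store L1 := 53 | P0:M(53), P1:I | bus: BusRdX,Flush
[22] P1: store L0 := 71 | P0:I, P1:M(71) | bus: none
[23] P1: load  L0 | P0:I, P1:M(71) | bus: none
[24] P1: load  L1 | P0:S(53), P1:S(53) | bus: BusRd,Flush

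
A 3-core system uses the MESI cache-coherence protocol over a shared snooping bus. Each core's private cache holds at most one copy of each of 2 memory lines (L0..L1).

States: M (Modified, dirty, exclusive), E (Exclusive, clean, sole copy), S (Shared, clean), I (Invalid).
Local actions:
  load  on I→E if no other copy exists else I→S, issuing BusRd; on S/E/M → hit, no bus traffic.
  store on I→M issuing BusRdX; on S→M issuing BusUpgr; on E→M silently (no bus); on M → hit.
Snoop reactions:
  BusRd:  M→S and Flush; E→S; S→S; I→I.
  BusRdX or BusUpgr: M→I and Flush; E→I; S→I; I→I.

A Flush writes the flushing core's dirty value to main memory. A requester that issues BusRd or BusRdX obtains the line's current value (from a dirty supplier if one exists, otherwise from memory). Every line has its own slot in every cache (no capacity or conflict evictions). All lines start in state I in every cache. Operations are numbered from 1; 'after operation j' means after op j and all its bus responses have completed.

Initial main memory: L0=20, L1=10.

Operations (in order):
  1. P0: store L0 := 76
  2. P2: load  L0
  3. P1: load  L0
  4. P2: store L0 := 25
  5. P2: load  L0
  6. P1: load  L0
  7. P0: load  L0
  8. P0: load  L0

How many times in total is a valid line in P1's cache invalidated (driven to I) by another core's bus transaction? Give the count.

step 1: P0: store L0 := 76  ⟶  MII  (L0)  txn=BusRdX  M[L0]=20
step 2: P2: load  L0  ⟶  SIS  (L0)  txn=BusRd+Flush  M[L0]=76
step 3: P1: load  L0  ⟶  SSS  (L0)  txn=BusRd  M[L0]=76
step 4: P2: store L0 := 25  ⟶  IIM  (L0)  txn=BusUpgr  M[L0]=76
step 5: P2: load  L0  ⟶  IIM  (L0)  txn=∅  M[L0]=76
step 6: P1: load  L0  ⟶  ISS  (L0)  txn=BusRd+Flush  M[L0]=25
step 7: P0: load  L0  ⟶  SSS  (L0)  txn=BusRd  M[L0]=25
step 8: P0: load  L0  ⟶  SSS  (L0)  txn=∅  M[L0]=25

invalidations = 1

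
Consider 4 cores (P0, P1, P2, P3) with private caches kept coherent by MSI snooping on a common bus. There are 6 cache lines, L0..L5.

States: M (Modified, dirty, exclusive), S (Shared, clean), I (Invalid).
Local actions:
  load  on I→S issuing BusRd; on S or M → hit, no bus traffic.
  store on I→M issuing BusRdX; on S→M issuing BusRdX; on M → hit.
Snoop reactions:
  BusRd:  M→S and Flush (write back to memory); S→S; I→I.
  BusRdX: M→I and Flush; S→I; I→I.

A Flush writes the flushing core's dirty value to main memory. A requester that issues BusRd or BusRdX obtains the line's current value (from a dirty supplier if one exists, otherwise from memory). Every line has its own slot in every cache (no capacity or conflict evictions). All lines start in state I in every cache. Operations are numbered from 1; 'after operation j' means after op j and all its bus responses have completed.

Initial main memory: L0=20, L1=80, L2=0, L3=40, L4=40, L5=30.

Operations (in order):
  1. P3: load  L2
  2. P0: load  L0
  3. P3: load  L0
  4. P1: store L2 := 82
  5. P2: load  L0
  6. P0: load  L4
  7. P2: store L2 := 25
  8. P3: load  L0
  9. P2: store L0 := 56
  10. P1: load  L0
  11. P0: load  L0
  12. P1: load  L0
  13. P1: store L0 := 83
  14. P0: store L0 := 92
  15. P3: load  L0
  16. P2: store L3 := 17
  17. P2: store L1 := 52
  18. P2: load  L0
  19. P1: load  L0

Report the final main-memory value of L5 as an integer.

1. P3: load  L2  bus=[BusRd]  L2: P0=I P1=I P2=I P3=S  mem[L2]=0
2. P0: load  L0  bus=[BusRd]  L0: P0=S P1=I P2=I P3=I  mem[L0]=20
3. P3: load  L0  bus=[BusRd]  L0: P0=S P1=I P2=I P3=S  mem[L0]=20
4. P1: store L2 := 82  bus=[BusRdX]  L2: P0=I P1=M P2=I P3=I  mem[L2]=0
5. P2: load  L0  bus=[BusRd]  L0: P0=S P1=I P2=S P3=S  mem[L0]=20
6. P0: load  L4  bus=[BusRd]  L4: P0=S P1=I P2=I P3=I  mem[L4]=40
7. P2: store L2 := 25  bus=[BusRdX,Flush]  L2: P0=I P1=I P2=M P3=I  mem[L2]=82
8. P3: load  L0  bus=[-]  L0: P0=S P1=I P2=S P3=S  mem[L0]=20
9. P2: store L0 := 56  bus=[BusRdX]  L0: P0=I P1=I P2=M P3=I  mem[L0]=20
10. P1: load  L0  bus=[BusRd,Flush]  L0: P0=I P1=S P2=S P3=I  mem[L0]=56
11. P0: load  L0  bus=[BusRd]  L0: P0=S P1=S P2=S P3=I  mem[L0]=56
12. P1: load  L0  bus=[-]  L0: P0=S P1=S P2=S P3=I  mem[L0]=56
13. P1: store L0 := 83  bus=[BusRdX]  L0: P0=I P1=M P2=I P3=I  mem[L0]=56
14. P0: store L0 := 92  bus=[BusRdX,Flush]  L0: P0=M P1=I P2=I P3=I  mem[L0]=83
15. P3: load  L0  bus=[BusRd,Flush]  L0: P0=S P1=I P2=I P3=S  mem[L0]=92
16. P2: store L3 := 17  bus=[BusRdX]  L3: P0=I P1=I P2=M P3=I  mem[L3]=40
17. P2: store L1 := 52  bus=[BusRdX]  L1: P0=I P1=I P2=M P3=I  mem[L1]=80
18. P2: load  L0  bus=[BusRd]  L0: P0=S P1=I P2=S P3=S  mem[L0]=92
19. P1: load  L0  bus=[BusRd]  L0: P0=S P1=S P2=S P3=S  mem[L0]=92

memory[L5] = 30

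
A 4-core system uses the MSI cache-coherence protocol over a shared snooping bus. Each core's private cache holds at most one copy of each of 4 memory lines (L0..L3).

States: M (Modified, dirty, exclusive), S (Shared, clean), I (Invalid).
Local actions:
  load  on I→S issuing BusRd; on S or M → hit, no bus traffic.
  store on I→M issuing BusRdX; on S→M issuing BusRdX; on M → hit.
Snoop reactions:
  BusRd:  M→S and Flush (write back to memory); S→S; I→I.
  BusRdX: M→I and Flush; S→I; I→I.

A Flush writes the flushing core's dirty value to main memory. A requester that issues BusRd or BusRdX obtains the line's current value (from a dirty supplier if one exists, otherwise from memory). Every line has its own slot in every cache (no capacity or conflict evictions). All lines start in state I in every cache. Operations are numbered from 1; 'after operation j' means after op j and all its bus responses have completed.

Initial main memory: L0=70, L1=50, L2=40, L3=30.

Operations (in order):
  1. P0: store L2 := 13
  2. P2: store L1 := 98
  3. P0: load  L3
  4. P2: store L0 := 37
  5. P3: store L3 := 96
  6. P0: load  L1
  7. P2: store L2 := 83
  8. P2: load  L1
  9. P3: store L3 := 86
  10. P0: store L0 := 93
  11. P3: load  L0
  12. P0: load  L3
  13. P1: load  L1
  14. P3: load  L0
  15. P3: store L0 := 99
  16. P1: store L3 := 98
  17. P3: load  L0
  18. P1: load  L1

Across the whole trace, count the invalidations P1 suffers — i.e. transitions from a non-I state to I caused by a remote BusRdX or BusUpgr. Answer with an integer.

invalidations = 0

  op1 P0: store L2 := 13 → M/I/I/I on L2; bus BusRdX; mem=40
  op2 P2: store L1 := 98 → I/I/M/I on L1; bus BusRdX; mem=50
  op3 P0: load  L3 → S/I/I/I on L3; bus BusRd; mem=30
  op4 P2: store L0 := 37 → I/I/M/I on L0; bus BusRdX; mem=70
  op5 P3: store L3 := 96 → I/I/I/M on L3; bus BusRdX; mem=30
  op6 P0: load  L1 → S/I/S/I on L1; bus BusRd Flush; mem=98
  op7 P2: store L2 := 83 → I/I/M/I on L2; bus BusRdX Flush; mem=13
  op8 P2: load  L1 → S/I/S/I on L1; bus (none); mem=98
  op9 P3: store L3 := 86 → I/I/I/M on L3; bus (none); mem=30
  op10 P0: store L0 := 93 → M/I/I/I on L0; bus BusRdX Flush; mem=37
  op11 P3: load  L0 → S/I/I/S on L0; bus BusRd Flush; mem=93
  op12 P0: load  L3 → S/I/I/S on L3; bus BusRd Flush; mem=86
  op13 P1: load  L1 → S/S/S/I on L1; bus BusRd; mem=98
  op14 P3: load  L0 → S/I/I/S on L0; bus (none); mem=93
  op15 P3: store L0 := 99 → I/I/I/M on L0; bus BusRdX; mem=93
  op16 P1: store L3 := 98 → I/M/I/I on L3; bus BusRdX; mem=86
  op17 P3: load  L0 → I/I/I/M on L0; bus (none); mem=93
  op18 P1: load  L1 → S/S/S/I on L1; bus (none); mem=98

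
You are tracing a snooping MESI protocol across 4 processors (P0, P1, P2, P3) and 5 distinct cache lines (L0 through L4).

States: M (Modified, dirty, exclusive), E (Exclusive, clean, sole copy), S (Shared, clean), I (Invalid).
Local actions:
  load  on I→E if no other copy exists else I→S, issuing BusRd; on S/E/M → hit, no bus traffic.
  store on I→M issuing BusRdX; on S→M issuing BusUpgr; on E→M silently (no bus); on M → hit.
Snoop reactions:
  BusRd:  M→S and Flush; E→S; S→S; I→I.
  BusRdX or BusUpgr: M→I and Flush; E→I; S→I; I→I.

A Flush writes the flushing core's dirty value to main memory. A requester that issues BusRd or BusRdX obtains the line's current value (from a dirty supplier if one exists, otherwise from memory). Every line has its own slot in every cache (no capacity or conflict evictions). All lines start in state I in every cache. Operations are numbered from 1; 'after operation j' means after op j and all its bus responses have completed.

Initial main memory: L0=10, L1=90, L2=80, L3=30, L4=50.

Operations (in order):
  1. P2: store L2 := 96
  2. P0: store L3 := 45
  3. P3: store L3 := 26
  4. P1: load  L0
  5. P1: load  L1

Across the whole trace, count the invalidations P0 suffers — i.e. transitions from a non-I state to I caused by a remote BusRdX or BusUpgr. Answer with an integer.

invalidations = 1

step 1: P2: store L2 := 96  ⟶  IIMI  (L2)  txn=BusRdX  M[L2]=80
step 2: P0: store L3 := 45  ⟶  MIII  (L3)  txn=BusRdX  M[L3]=30
step 3: P3: store L3 := 26  ⟶  IIIM  (L3)  txn=BusRdX+Flush  M[L3]=45
step 4: P1: load  L0  ⟶  IEII  (L0)  txn=BusRd  M[L0]=10
step 5: P1: load  L1  ⟶  IEII  (L1)  txn=BusRd  M[L1]=90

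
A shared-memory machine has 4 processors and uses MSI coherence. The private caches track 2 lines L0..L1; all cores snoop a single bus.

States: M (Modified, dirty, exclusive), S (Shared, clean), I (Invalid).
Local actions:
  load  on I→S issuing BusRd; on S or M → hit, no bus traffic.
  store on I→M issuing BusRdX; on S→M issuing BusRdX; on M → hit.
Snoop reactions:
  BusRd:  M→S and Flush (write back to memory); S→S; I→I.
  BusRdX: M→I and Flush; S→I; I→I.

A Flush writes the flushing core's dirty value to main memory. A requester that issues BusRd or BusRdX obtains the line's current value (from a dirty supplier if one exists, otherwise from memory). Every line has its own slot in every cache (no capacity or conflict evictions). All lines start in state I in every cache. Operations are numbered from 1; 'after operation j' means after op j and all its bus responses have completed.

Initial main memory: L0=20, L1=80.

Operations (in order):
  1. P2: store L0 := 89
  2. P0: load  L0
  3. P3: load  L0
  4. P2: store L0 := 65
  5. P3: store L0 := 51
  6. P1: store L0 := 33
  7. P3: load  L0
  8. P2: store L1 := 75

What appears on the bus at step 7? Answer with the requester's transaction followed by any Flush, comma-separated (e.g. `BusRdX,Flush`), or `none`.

1. P2: store L0 := 89  bus=[BusRdX]  L0: P0=I P1=I P2=M P3=I  mem[L0]=20
2. P0: load  L0  bus=[BusRd,Flush]  L0: P0=S P1=I P2=S P3=I  mem[L0]=89
3. P3: load  L0  bus=[BusRd]  L0: P0=S P1=I P2=S P3=S  mem[L0]=89
4. P2: store L0 := 65  bus=[BusRdX]  L0: P0=I P1=I P2=M P3=I  mem[L0]=89
5. P3: store L0 := 51  bus=[BusRdX,Flush]  L0: P0=I P1=I P2=I P3=M  mem[L0]=65
6. P1: store L0 := 33  bus=[BusRdX,Flush]  L0: P0=I P1=M P2=I P3=I  mem[L0]=51
7. P3: load  L0  bus=[BusRd,Flush]  L0: P0=I P1=S P2=I P3=S  mem[L0]=33
8. P2: store L1 := 75  bus=[BusRdX]  L1: P0=I P1=I P2=M P3=I  mem[L1]=80

bus = BusRd,Flush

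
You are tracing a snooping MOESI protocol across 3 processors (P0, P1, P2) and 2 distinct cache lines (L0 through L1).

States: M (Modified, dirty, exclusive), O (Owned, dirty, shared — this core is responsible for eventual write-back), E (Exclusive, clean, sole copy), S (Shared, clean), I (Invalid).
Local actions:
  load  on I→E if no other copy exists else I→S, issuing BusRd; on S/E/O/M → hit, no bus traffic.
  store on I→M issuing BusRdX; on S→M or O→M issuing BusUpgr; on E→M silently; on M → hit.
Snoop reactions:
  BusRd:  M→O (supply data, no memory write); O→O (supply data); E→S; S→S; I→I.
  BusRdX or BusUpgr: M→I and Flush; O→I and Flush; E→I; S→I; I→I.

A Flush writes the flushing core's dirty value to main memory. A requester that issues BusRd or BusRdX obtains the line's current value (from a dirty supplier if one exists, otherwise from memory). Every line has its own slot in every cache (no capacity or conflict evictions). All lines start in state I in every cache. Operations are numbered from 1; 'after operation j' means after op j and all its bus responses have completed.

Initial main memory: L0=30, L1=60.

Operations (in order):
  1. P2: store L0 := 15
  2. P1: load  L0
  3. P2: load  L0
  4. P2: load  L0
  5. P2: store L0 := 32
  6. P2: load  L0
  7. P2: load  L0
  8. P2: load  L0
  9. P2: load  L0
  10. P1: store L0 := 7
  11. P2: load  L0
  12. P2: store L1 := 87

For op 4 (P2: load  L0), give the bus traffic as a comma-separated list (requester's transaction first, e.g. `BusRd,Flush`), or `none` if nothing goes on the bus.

  op1 P2: store L0 := 15 → I/I/M on L0; bus BusRdX; mem=30
  op2 P1: load  L0 → I/S/O on L0; bus BusRd; mem=30
  op3 P2: load  L0 → I/S/O on L0; bus (none); mem=30
  op4 P2: load  L0 → I/S/O on L0; bus (none); mem=30
  op5 P2: store L0 := 32 → I/I/M on L0; bus BusUpgr; mem=30
  op6 P2: load  L0 → I/I/M on L0; bus (none); mem=30
  op7 P2: load  L0 → I/I/M on L0; bus (none); mem=30
  op8 P2: load  L0 → I/I/M on L0; bus (none); mem=30
  op9 P2: load  L0 → I/I/M on L0; bus (none); mem=30
  op10 P1: store L0 := 7 → I/M/I on L0; bus BusRdX Flush; mem=32
  op11 P2: load  L0 → I/O/S on L0; bus BusRd; mem=32
  op12 P2: store L1 := 87 → I/I/M on L1; bus BusRdX; mem=60

bus = none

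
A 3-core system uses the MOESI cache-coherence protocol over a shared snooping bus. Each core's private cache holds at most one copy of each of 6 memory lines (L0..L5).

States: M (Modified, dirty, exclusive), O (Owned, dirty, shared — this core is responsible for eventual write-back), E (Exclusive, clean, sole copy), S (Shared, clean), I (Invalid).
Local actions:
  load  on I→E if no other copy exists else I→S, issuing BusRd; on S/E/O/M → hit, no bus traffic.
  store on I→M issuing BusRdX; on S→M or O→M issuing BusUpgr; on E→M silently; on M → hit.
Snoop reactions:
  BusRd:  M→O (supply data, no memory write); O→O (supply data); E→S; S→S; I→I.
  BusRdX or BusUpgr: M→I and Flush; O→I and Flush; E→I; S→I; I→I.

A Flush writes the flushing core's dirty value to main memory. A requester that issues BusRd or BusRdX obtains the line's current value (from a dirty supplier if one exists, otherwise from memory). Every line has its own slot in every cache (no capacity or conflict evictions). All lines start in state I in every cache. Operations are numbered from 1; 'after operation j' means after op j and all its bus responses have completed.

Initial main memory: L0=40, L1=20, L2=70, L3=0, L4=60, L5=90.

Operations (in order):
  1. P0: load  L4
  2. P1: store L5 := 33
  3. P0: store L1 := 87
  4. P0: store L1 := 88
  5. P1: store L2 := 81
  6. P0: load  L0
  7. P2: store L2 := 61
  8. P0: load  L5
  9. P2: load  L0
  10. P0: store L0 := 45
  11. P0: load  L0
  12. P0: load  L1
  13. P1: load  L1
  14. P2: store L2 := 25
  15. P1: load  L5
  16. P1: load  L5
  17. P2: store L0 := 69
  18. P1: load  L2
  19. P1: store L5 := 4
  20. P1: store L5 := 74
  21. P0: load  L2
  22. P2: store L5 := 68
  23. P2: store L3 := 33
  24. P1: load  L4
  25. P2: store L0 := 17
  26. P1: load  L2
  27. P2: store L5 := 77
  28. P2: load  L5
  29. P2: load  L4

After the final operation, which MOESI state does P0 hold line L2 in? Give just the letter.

state = S

step 1: P0: load  L4  ⟶  EII  (L4)  txn=BusRd  M[L4]=60
step 2: P1: store L5 := 33  ⟶  IMI  (L5)  txn=BusRdX  M[L5]=90
step 3: P0: store L1 := 87  ⟶  MII  (L1)  txn=BusRdX  M[L1]=20
step 4: P0: store L1 := 88  ⟶  MII  (L1)  txn=∅  M[L1]=20
step 5: P1: store L2 := 81  ⟶  IMI  (L2)  txn=BusRdX  M[L2]=70
step 6: P0: load  L0  ⟶  EII  (L0)  txn=BusRd  M[L0]=40
step 7: P2: store L2 := 61  ⟶  IIM  (L2)  txn=BusRdX+Flush  M[L2]=81
step 8: P0: load  L5  ⟶  SOI  (L5)  txn=BusRd  M[L5]=90
step 9: P2: load  L0  ⟶  SIS  (L0)  txn=BusRd  M[L0]=40
step 10: P0: store L0 := 45  ⟶  MII  (L0)  txn=BusUpgr  M[L0]=40
step 11: P0: load  L0  ⟶  MII  (L0)  txn=∅  M[L0]=40
step 12: P0: load  L1  ⟶  MII  (L1)  txn=∅  M[L1]=20
step 13: P1: load  L1  ⟶  OSI  (L1)  txn=BusRd  M[L1]=20
step 14: P2: store L2 := 25  ⟶  IIM  (L2)  txn=∅  M[L2]=81
step 15: P1: load  L5  ⟶  SOI  (L5)  txn=∅  M[L5]=90
step 16: P1: load  L5  ⟶  SOI  (L5)  txn=∅  M[L5]=90
step 17: P2: store L0 := 69  ⟶  IIM  (L0)  txn=BusRdX+Flush  M[L0]=45
step 18: P1: load  L2  ⟶  ISO  (L2)  txn=BusRd  M[L2]=81
step 19: P1: store L5 := 4  ⟶  IMI  (L5)  txn=BusUpgr  M[L5]=90
step 20: P1: store L5 := 74  ⟶  IMI  (L5)  txn=∅  M[L5]=90
step 21: P0: load  L2  ⟶  SSO  (L2)  txn=BusRd  M[L2]=81
step 22: P2: store L5 := 68  ⟶  IIM  (L5)  txn=BusRdX+Flush  M[L5]=74
step 23: P2: store L3 := 33  ⟶  IIM  (L3)  txn=BusRdX  M[L3]=0
step 24: P1: load  L4  ⟶  SSI  (L4)  txn=BusRd  M[L4]=60
step 25: P2: store L0 := 17  ⟶  IIM  (L0)  txn=∅  M[L0]=45
step 26: P1: load  L2  ⟶  SSO  (L2)  txn=∅  M[L2]=81
step 27: P2: store L5 := 77  ⟶  IIM  (L5)  txn=∅  M[L5]=74
step 28: P2: load  L5  ⟶  IIM  (L5)  txn=∅  M[L5]=74
step 29: P2: load  L4  ⟶  SSS  (L4)  txn=BusRd  M[L4]=60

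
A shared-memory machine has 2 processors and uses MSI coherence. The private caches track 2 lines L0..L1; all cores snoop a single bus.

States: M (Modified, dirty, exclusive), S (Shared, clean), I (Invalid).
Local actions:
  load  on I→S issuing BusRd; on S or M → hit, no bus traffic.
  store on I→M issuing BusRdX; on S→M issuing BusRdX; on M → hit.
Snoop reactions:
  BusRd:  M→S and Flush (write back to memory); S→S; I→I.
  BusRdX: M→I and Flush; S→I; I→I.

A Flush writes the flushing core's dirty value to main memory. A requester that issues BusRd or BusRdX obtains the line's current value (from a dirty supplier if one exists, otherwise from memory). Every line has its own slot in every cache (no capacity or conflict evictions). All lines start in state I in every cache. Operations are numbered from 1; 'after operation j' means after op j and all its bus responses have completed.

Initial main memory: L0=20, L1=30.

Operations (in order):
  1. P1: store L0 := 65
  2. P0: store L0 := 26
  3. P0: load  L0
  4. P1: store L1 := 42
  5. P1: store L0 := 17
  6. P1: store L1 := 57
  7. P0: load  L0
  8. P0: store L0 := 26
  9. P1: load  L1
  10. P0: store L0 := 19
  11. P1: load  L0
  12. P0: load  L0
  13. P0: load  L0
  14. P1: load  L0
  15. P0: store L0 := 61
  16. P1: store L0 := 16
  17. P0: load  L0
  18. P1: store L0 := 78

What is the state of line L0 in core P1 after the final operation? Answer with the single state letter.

state = M

  op1 P1: store L0 := 65 → I/M on L0; bus BusRdX; mem=20
  op2 P0: store L0 := 26 → M/I on L0; bus BusRdX Flush; mem=65
  op3 P0: load  L0 → M/I on L0; bus (none); mem=65
  op4 P1: store L1 := 42 → I/M on L1; bus BusRdX; mem=30
  op5 P1: store L0 := 17 → I/M on L0; bus BusRdX Flush; mem=26
  op6 P1: store L1 := 57 → I/M on L1; bus (none); mem=30
  op7 P0: load  L0 → S/S on L0; bus BusRd Flush; mem=17
  op8 P0: store L0 := 26 → M/I on L0; bus BusRdX; mem=17
  op9 P1: load  L1 → I/M on L1; bus (none); mem=30
  op10 P0: store L0 := 19 → M/I on L0; bus (none); mem=17
  op11 P1: load  L0 → S/S on L0; bus BusRd Flush; mem=19
  op12 P0: load  L0 → S/S on L0; bus (none); mem=19
  op13 P0: load  L0 → S/S on L0; bus (none); mem=19
  op14 P1: load  L0 → S/S on L0; bus (none); mem=19
  op15 P0: store L0 := 61 → M/I on L0; bus BusRdX; mem=19
  op16 P1: store L0 := 16 → I/M on L0; bus BusRdX Flush; mem=61
  op17 P0: load  L0 → S/S on L0; bus BusRd Flush; mem=16
  op18 P1: store L0 := 78 → I/M on L0; bus BusRdX; mem=16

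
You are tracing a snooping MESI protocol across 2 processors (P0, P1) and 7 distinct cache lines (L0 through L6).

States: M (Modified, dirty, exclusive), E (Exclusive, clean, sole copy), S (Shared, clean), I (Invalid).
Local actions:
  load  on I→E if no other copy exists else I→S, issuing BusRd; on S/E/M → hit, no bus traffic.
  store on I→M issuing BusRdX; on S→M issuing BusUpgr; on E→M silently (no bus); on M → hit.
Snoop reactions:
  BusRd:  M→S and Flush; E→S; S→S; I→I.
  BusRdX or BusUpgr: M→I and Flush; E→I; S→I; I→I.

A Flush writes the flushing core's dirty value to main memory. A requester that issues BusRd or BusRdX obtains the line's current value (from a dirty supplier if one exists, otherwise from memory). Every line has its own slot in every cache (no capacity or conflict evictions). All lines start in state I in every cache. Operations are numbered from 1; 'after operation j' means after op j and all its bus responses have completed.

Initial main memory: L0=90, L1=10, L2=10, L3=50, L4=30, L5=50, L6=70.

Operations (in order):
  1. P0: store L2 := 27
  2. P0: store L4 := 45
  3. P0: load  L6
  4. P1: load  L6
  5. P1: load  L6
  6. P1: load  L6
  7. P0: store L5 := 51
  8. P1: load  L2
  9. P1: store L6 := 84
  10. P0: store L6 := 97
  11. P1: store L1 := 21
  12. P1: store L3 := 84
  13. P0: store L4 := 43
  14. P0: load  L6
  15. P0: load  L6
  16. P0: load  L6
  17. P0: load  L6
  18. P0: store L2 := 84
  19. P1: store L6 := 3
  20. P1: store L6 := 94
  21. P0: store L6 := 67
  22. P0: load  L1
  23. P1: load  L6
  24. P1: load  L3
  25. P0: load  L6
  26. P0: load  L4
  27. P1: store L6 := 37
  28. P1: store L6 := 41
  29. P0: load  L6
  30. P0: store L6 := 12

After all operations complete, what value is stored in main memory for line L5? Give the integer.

memory[L5] = 50

step 1: P0: store L2 := 27  ⟶  MI  (L2)  txn=BusRdX  M[L2]=10
step 2: P0: store L4 := 45  ⟶  MI  (L4)  txn=BusRdX  M[L4]=30
step 3: P0: load  L6  ⟶  EI  (L6)  txn=BusRd  M[L6]=70
step 4: P1: load  L6  ⟶  SS  (L6)  txn=BusRd  M[L6]=70
step 5: P1: load  L6  ⟶  SS  (L6)  txn=∅  M[L6]=70
step 6: P1: load  L6  ⟶  SS  (L6)  txn=∅  M[L6]=70
step 7: P0: store L5 := 51  ⟶  MI  (L5)  txn=BusRdX  M[L5]=50
step 8: P1: load  L2  ⟶  SS  (L2)  txn=BusRd+Flush  M[L2]=27
step 9: P1: store L6 := 84  ⟶  IM  (L6)  txn=BusUpgr  M[L6]=70
step 10: P0: store L6 := 97  ⟶  MI  (L6)  txn=BusRdX+Flush  M[L6]=84
step 11: P1: store L1 := 21  ⟶  IM  (L1)  txn=BusRdX  M[L1]=10
step 12: P1: store L3 := 84  ⟶  IM  (L3)  txn=BusRdX  M[L3]=50
step 13: P0: store L4 := 43  ⟶  MI  (L4)  txn=∅  M[L4]=30
step 14: P0: load  L6  ⟶  MI  (L6)  txn=∅  M[L6]=84
step 15: P0: load  L6  ⟶  MI  (L6)  txn=∅  M[L6]=84
step 16: P0: load  L6  ⟶  MI  (L6)  txn=∅  M[L6]=84
step 17: P0: load  L6  ⟶  MI  (L6)  txn=∅  M[L6]=84
step 18: P0: store L2 := 84  ⟶  MI  (L2)  txn=BusUpgr  M[L2]=27
step 19: P1: store L6 := 3  ⟶  IM  (L6)  txn=BusRdX+Flush  M[L6]=97
step 20: P1: store L6 := 94  ⟶  IM  (L6)  txn=∅  M[L6]=97
step 21: P0: store L6 := 67  ⟶  MI  (L6)  txn=BusRdX+Flush  M[L6]=94
step 22: P0: load  L1  ⟶  SS  (L1)  txn=BusRd+Flush  M[L1]=21
step 23: P1: load  L6  ⟶  SS  (L6)  txn=BusRd+Flush  M[L6]=67
step 24: P1: load  L3  ⟶  IM  (L3)  txn=∅  M[L3]=50
step 25: P0: load  L6  ⟶  SS  (L6)  txn=∅  M[L6]=67
step 26: P0: load  L4  ⟶  MI  (L4)  txn=∅  M[L4]=30
step 27: P1: store L6 := 37  ⟶  IM  (L6)  txn=BusUpgr  M[L6]=67
step 28: P1: store L6 := 41  ⟶  IM  (L6)  txn=∅  M[L6]=67
step 29: P0: load  L6  ⟶  SS  (L6)  txn=BusRd+Flush  M[L6]=41
step 30: P0: store L6 := 12  ⟶  MI  (L6)  txn=BusUpgr  M[L6]=41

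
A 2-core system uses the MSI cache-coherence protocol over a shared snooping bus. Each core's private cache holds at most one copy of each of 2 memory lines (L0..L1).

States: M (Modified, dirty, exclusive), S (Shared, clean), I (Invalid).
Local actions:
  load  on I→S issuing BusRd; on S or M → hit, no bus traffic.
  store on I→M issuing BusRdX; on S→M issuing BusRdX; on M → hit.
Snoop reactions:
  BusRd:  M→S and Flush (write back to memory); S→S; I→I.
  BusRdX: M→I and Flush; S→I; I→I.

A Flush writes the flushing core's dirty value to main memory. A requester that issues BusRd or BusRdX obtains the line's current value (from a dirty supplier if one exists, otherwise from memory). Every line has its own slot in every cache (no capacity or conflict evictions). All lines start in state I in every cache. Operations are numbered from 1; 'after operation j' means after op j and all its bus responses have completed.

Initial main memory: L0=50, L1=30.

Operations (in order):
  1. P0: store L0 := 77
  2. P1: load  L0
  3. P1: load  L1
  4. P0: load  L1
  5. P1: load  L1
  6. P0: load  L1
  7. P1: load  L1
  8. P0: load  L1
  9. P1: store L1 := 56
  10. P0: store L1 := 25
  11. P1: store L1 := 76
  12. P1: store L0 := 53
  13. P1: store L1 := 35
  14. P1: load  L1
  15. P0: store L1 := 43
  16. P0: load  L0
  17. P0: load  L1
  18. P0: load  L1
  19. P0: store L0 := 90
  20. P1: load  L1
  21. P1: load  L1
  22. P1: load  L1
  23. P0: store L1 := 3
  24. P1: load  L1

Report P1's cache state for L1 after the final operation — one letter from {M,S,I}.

  op1 P0: store L0 := 77 → M/I on L0; bus BusRdX; mem=50
  op2 P1: load  L0 → S/S on L0; bus BusRd Flush; mem=77
  op3 P1: load  L1 → I/S on L1; bus BusRd; mem=30
  op4 P0: load  L1 → S/S on L1; bus BusRd; mem=30
  op5 P1: load  L1 → S/S on L1; bus (none); mem=30
  op6 P0: load  L1 → S/S on L1; bus (none); mem=30
  op7 P1: load  L1 → S/S on L1; bus (none); mem=30
  op8 P0: load  L1 → S/S on L1; bus (none); mem=30
  op9 P1: store L1 := 56 → I/M on L1; bus BusRdX; mem=30
  op10 P0: store L1 := 25 → M/I on L1; bus BusRdX Flush; mem=56
  op11 P1: store L1 := 76 → I/M on L1; bus BusRdX Flush; mem=25
  op12 P1: store L0 := 53 → I/M on L0; bus BusRdX; mem=77
  op13 P1: store L1 := 35 → I/M on L1; bus (none); mem=25
  op14 P1: load  L1 → I/M on L1; bus (none); mem=25
  op15 P0: store L1 := 43 → M/I on L1; bus BusRdX Flush; mem=35
  op16 P0: load  L0 → S/S on L0; bus BusRd Flush; mem=53
  op17 P0: load  L1 → M/I on L1; bus (none); mem=35
  op18 P0: load  L1 → M/I on L1; bus (none); mem=35
  op19 P0: store L0 := 90 → M/I on L0; bus BusRdX; mem=53
  op20 P1: load  L1 → S/S on L1; bus BusRd Flush; mem=43
  op21 P1: load  L1 → S/S on L1; bus (none); mem=43
  op22 P1: load  L1 → S/S on L1; bus (none); mem=43
  op23 P0: store L1 := 3 → M/I on L1; bus BusRdX; mem=43
  op24 P1: load  L1 → S/S on L1; bus BusRd Flush; mem=3

state = S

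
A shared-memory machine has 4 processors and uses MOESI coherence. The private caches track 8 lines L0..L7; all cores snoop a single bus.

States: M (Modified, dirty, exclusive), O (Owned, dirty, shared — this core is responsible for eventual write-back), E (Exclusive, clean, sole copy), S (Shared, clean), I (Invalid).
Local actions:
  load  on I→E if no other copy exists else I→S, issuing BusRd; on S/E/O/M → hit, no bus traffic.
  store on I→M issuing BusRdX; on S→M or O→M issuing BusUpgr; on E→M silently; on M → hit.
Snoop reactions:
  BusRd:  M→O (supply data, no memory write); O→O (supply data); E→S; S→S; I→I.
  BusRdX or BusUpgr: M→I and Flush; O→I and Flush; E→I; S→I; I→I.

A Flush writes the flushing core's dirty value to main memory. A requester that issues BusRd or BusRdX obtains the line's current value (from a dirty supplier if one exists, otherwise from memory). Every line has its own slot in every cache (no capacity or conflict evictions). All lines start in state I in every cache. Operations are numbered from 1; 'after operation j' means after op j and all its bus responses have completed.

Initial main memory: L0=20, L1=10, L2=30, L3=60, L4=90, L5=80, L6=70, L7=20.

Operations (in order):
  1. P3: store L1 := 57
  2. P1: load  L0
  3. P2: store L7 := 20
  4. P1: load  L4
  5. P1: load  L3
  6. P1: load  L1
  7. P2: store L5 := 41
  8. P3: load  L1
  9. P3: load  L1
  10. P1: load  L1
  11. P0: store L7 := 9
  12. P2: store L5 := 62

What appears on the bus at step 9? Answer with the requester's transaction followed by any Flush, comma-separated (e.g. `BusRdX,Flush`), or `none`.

bus = none

step 1: P3: store L1 := 57  ⟶  IIIM  (L1)  txn=BusRdX  M[L1]=10
step 2: P1: load  L0  ⟶  IEII  (L0)  txn=BusRd  M[L0]=20
step 3: P2: store L7 := 20  ⟶  IIMI  (L7)  txn=BusRdX  M[L7]=20
step 4: P1: load  L4  ⟶  IEII  (L4)  txn=BusRd  M[L4]=90
step 5: P1: load  L3  ⟶  IEII  (L3)  txn=BusRd  M[L3]=60
step 6: P1: load  L1  ⟶  ISIO  (L1)  txn=BusRd  M[L1]=10
step 7: P2: store L5 := 41  ⟶  IIMI  (L5)  txn=BusRdX  M[L5]=80
step 8: P3: load  L1  ⟶  ISIO  (L1)  txn=∅  M[L1]=10
step 9: P3: load  L1  ⟶  ISIO  (L1)  txn=∅  M[L1]=10
step 10: P1: load  L1  ⟶  ISIO  (L1)  txn=∅  M[L1]=10
step 11: P0: store L7 := 9  ⟶  MIII  (L7)  txn=BusRdX+Flush  M[L7]=20
step 12: P2: store L5 := 62  ⟶  IIMI  (L5)  txn=∅  M[L5]=80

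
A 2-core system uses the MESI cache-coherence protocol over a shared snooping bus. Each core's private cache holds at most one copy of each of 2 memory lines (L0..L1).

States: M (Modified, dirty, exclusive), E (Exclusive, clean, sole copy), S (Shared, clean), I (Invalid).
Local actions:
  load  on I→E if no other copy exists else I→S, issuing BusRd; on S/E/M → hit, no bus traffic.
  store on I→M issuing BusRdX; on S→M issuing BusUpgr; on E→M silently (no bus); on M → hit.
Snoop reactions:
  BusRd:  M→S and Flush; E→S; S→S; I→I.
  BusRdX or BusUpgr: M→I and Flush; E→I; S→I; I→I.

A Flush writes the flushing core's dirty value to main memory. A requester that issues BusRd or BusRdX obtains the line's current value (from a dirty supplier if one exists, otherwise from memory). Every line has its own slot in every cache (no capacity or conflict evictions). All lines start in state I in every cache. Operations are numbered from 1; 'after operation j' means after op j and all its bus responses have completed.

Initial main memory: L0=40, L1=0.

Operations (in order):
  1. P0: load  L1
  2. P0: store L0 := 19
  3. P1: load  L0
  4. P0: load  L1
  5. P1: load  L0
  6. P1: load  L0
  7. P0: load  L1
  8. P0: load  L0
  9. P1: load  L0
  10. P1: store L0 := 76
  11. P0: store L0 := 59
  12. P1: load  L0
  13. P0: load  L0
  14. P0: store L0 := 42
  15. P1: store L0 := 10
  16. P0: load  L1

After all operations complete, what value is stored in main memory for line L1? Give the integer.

  op1 P0: load  L1 → E/I on L1; bus BusRd; mem=0
  op2 P0: store L0 := 19 → M/I on L0; bus BusRdX; mem=40
  op3 P1: load  L0 → S/S on L0; bus BusRd Flush; mem=19
  op4 P0: load  L1 → E/I on L1; bus (none); mem=0
  op5 P1: load  L0 → S/S on L0; bus (none); mem=19
  op6 P1: load  L0 → S/S on L0; bus (none); mem=19
  op7 P0: load  L1 → E/I on L1; bus (none); mem=0
  op8 P0: load  L0 → S/S on L0; bus (none); mem=19
  op9 P1: load  L0 → S/S on L0; bus (none); mem=19
  op10 P1: store L0 := 76 → I/M on L0; bus BusUpgr; mem=19
  op11 P0: store L0 := 59 → M/I on L0; bus BusRdX Flush; mem=76
  op12 P1: load  L0 → S/S on L0; bus BusRd Flush; mem=59
  op13 P0: load  L0 → S/S on L0; bus (none); mem=59
  op14 P0: store L0 := 42 → M/I on L0; bus BusUpgr; mem=59
  op15 P1: store L0 := 10 → I/M on L0; bus BusRdX Flush; mem=42
  op16 P0: load  L1 → E/I on L1; bus (none); mem=0

memory[L1] = 0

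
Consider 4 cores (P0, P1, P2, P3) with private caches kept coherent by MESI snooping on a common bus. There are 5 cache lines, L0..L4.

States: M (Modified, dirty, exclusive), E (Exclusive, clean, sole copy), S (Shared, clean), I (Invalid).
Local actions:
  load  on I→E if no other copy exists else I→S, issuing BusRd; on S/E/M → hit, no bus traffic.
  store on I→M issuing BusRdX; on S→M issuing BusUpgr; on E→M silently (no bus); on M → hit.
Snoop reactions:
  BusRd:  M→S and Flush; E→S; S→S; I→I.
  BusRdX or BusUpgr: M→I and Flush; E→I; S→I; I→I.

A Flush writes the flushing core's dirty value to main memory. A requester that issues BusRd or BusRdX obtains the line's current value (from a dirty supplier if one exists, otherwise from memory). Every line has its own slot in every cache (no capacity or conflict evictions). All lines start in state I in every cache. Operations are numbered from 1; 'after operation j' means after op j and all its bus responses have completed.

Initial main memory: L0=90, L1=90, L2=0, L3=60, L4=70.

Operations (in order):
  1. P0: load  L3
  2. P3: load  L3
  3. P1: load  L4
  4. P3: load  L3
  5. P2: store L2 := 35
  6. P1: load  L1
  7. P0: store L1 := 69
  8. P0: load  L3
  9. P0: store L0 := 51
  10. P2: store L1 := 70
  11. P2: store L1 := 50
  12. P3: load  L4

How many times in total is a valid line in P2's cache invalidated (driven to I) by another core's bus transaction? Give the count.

invalidations = 0

[1] P0: load  L3 | P0:E(60), P1:I, P2:I, P3:I | bus: BusRd
[2] P3: load  L3 | P0:S(60), P1:I, P2:I, P3:S(60) | bus: BusRd
[3] P1: load  L4 | P0:I, P1:E(70), P2:I, P3:I | bus: BusRd
[4] P3: load  L3 | P0:S(60), P1:I, P2:I, P3:S(60) | bus: none
[5] P2: store L2 := 35 | P0:I, P1:I, P2:M(35), P3:I | bus: BusRdX
[6] P1: load  L1 | P0:I, P1:E(90), P2:I, P3:I | bus: BusRd
[7] P0: store L1 := 69 | P0:M(69), P1:I, P2:I, P3:I | bus: BusRdX
[8] P0: load  L3 | P0:S(60), P1:I, P2:I, P3:S(60) | bus: none
[9] P0: store L0 := 51 | P0:M(51), P1:I, P2:I, P3:I | bus: BusRdX
[10] P2: store L1 := 70 | P0:I, P1:I, P2:M(70), P3:I | bus: BusRdX,Flush
[11] P2: store L1 := 50 | P0:I, P1:I, P2:M(50), P3:I | bus: none
[12] P3: load  L4 | P0:I, P1:S(70), P2:I, P3:S(70) | bus: BusRd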